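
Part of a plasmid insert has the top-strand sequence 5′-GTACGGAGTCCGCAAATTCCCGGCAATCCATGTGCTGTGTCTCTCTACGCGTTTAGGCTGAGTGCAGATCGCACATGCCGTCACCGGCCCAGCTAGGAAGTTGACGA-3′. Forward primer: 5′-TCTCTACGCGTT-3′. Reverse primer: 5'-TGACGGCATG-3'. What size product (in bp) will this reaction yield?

42 bp

Forward primer TCTCTACGCGTT is found on the top strand at positions 42–53.
The reverse primer's reverse complement is CATGCCGTCA, which matches the template at positions 74–83.
Amplicon spans positions 42–83: 42 bp.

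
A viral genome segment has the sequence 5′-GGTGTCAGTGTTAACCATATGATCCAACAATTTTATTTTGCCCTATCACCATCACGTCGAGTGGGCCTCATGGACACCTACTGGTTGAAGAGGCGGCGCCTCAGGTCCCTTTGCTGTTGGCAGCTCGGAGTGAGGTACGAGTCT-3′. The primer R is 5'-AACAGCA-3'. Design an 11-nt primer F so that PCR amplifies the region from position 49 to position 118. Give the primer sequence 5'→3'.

The reverse primer's reverse complement TGCTGTT matches the template at positions 112–118; the product starts at position 49.
The forward primer is identical to the top strand over positions 49–59: CCATCACGTCG.

5'-CCATCACGTCG-3'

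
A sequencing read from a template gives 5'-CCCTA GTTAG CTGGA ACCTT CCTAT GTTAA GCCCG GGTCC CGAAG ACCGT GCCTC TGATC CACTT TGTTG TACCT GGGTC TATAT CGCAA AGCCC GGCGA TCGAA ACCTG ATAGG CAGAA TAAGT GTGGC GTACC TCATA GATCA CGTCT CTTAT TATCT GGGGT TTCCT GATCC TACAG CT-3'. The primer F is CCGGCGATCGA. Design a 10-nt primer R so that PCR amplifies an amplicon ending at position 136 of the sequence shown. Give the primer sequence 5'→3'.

5'-AGGTACGCCA-3'

The forward primer binds at positions 94–104; the product's 3' end on the top strand is position 136.
The reverse primer anneals to the top strand over positions 127–136, i.e. to TGGCGTACCT.
Its sequence written 5'→3' is the reverse complement: AGGTACGCCA.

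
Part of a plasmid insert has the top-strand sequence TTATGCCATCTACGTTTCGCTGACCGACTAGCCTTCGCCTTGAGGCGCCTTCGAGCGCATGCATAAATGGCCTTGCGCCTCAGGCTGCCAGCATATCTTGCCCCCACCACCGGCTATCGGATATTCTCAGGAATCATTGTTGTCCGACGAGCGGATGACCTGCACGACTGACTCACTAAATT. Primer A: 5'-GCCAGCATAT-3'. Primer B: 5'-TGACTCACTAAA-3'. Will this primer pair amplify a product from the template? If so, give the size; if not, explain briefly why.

Primer A (GCCAGCATAT) matches the top strand at positions 87–96 (3' end points downstream).
Primer B (TGACTCACTAAA) also matches the top strand directly, at positions 169–180 — its reverse complement TTTAGTGAGTCA is not present.
Both primers anneal to the bottom strand with 3' ends pointing the same way, so neither can prime synthesis back toward the other.

No product — both primers anneal to the same strand and extend in the same direction.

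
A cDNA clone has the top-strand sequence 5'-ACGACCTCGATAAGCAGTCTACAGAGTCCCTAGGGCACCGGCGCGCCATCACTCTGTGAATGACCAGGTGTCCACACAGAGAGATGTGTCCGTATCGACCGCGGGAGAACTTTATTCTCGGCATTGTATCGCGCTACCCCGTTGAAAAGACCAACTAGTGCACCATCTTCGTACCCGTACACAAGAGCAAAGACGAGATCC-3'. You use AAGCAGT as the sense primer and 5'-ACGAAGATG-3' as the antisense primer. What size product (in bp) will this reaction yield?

161 bp

The forward primer matches the template at positions 12–18.
Taking the reverse complement of ACGAAGATG gives CATCTTCGT, found at positions 164–172 on the template; the primer anneals here to the top strand with its 3' end pointing upstream.
Amplicon spans positions 12–172: 161 bp.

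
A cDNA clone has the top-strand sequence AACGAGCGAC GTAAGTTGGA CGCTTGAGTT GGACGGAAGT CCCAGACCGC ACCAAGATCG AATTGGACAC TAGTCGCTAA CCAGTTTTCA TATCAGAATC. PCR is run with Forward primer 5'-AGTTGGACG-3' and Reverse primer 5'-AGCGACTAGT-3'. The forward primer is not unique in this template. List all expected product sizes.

The forward primer AGTTGGACG matches the top strand at positions 14–22, 27–35.
The reverse primer's reverse complement is ACTAGTCGCT, matching at positions 69–78.
Each forward site pairs with the reverse site to give a product ending at position 78: sizes 65, 52 bp.

65 bp, 52 bp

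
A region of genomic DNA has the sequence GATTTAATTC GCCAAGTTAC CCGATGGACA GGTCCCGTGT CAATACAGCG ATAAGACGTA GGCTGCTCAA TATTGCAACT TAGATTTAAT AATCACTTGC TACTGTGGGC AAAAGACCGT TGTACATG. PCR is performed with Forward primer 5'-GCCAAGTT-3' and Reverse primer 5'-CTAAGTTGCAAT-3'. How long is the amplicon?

Scanning the template, GCCAAGTT occurs at positions 11–18; this primer anneals to the bottom strand there with its 3' end pointing downstream.
The reverse primer's reverse complement is ATTGCAACTTAG, which matches the template at positions 72–83.
Product length = (reverse-primer end) − (forward-primer start) + 1 = 83 − 11 + 1 = 73 bp.

73 bp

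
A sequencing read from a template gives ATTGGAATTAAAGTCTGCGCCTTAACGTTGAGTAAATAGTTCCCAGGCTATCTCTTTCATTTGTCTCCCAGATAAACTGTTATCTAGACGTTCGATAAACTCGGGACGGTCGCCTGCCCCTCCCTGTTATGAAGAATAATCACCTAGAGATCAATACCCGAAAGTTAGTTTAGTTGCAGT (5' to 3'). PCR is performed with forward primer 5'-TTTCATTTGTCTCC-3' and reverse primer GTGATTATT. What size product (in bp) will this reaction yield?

89 bp

Forward primer TTTCATTTGTCTCC is found on the top strand at positions 55–68.
Taking the reverse complement of GTGATTATT gives AATAATCAC, found at positions 135–143 on the template; the primer anneals here to the top strand with its 3' end pointing upstream.
The product runs from position 55 to position 143, so its length is 143 − 55 + 1 = 89 bp.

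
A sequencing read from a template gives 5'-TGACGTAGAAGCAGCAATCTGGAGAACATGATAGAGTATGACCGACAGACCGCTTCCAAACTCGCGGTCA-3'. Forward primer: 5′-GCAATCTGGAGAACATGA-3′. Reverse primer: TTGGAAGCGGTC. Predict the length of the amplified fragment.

Scanning the template, GCAATCTGGAGAACATGA occurs at positions 14–31; this primer anneals to the bottom strand there with its 3' end pointing downstream.
The reverse primer's reverse complement is GACCGCTTCCAA, which matches the template at positions 48–59.
The product runs from position 14 to position 59, so its length is 59 − 14 + 1 = 46 bp.

46 bp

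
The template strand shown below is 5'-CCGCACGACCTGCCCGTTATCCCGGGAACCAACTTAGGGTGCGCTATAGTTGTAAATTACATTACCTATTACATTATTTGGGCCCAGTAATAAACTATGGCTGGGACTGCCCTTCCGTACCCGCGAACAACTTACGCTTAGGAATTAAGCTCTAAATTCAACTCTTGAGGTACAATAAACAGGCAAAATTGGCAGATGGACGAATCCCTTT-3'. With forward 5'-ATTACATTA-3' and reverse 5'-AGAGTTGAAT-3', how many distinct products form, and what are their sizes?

The forward primer ATTACATTA matches the top strand at positions 56–64, 68–76.
The reverse primer's reverse complement is ATTCAACTCT, matching at positions 156–165.
Each forward site pairs with the reverse site to give a product ending at position 165: sizes 110, 98 bp.

Two products: 110 bp, 98 bp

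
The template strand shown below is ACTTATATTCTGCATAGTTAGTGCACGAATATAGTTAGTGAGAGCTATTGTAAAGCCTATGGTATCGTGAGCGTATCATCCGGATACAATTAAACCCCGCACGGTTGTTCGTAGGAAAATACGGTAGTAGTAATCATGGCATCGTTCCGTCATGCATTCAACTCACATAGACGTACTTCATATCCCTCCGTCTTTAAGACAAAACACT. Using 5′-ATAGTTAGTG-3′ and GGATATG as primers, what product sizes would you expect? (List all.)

The forward primer ATAGTTAGTG matches the top strand at positions 14–23, 31–40.
The reverse primer's reverse complement is CATATCC, matching at positions 179–185.
Each forward site pairs with the reverse site to give a product ending at position 185: sizes 172, 155 bp.

172 bp, 155 bp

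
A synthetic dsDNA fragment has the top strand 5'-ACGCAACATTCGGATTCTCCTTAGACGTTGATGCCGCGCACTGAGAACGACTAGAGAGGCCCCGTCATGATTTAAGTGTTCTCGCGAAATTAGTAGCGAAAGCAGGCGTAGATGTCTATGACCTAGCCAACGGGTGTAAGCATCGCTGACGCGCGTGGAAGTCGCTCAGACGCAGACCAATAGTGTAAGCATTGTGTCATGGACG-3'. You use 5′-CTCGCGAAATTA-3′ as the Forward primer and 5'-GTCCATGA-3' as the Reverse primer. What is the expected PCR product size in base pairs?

124 bp

The forward primer matches the template at positions 81–92.
The reverse primer's reverse complement is TCATGGAC, which matches the template at positions 197–204.
Amplicon spans positions 81–204: 124 bp.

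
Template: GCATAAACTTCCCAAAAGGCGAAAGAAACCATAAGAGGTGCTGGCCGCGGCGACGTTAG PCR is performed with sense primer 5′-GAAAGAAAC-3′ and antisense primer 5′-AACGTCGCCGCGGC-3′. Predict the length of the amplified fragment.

37 bp

The forward primer matches the template at positions 21–29.
Reverse complement of the reverse primer: GCCGCGGCGACGTT. This occurs on the top strand at positions 44–57.
Amplicon spans positions 21–57: 37 bp.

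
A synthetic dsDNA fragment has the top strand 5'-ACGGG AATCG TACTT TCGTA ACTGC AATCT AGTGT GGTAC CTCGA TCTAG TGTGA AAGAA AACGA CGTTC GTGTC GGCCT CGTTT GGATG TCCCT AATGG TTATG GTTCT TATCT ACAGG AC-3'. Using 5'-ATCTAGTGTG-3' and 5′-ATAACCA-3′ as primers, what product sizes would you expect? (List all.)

The forward primer ATCTAGTGTG matches the top strand at positions 27–36, 45–54.
The reverse primer's reverse complement is TGGTTAT, matching at positions 98–104.
Each forward site pairs with the reverse site to give a product ending at position 104: sizes 78, 60 bp.

78 bp, 60 bp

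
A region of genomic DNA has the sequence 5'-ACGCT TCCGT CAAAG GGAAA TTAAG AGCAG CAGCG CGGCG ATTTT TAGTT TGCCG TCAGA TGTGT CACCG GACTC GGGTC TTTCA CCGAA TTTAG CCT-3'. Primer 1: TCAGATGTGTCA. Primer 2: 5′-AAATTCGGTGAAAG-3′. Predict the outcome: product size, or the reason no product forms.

Yes — a 38 bp product.

Primer 1 (TCAGATGTGTCA) matches the top strand at positions 56–67; it acts as a forward primer.
Primer 2's reverse complement is CTTTCACCGAATTT, matching the top strand at positions 80–93; it acts as a reverse primer.
The 3' ends face each other across positions 56–93, giving a 38 bp product.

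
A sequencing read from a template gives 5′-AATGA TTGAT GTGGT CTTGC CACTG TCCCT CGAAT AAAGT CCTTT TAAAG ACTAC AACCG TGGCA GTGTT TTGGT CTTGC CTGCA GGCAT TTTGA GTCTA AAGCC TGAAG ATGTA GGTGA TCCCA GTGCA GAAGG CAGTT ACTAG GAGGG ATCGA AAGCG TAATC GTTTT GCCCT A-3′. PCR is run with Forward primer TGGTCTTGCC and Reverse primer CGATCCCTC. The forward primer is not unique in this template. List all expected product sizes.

143 bp, 83 bp

The forward primer TGGTCTTGCC matches the top strand at positions 12–21, 72–81.
The reverse primer's reverse complement is GAGGGATCG, matching at positions 146–154.
Each forward site pairs with the reverse site to give a product ending at position 154: sizes 143, 83 bp.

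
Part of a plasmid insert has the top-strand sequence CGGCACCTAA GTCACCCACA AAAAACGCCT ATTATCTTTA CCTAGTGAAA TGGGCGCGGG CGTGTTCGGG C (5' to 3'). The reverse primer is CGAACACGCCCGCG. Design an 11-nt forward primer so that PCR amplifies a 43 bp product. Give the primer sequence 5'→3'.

5'-CGCCTATTATC-3'

The reverse primer's reverse complement CGCGGGCGTGTTCG matches the template at positions 55–68, so the product ends at position 68.
A 43 bp product then starts at position 68 − 43 + 1 = 26.
The forward primer is identical to the top strand there: CGCCTATTATC.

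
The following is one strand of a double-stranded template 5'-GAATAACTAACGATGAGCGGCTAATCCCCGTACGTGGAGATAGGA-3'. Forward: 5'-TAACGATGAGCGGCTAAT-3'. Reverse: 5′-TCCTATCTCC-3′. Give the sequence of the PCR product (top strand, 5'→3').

5'-TAACGATGAGCGGCTAATCCCCGTACGTGGAGATAGGA-3'

Scanning the template, TAACGATGAGCGGCTAAT occurs at positions 8–25; this primer anneals to the bottom strand there with its 3' end pointing downstream.
The reverse primer's reverse complement is GGAGATAGGA, which matches the template at positions 36–45.
The product is the template from position 8 through 45 (38 bp).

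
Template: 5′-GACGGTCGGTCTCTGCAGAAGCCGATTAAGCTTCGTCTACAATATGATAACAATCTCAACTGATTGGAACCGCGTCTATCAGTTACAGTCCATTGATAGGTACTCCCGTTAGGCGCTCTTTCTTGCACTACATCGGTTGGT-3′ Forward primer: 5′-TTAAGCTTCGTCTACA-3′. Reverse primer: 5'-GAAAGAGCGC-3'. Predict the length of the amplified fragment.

97 bp

Scanning the template, TTAAGCTTCGTCTACA occurs at positions 26–41; this primer anneals to the bottom strand there with its 3' end pointing downstream.
Reverse complement of the reverse primer: GCGCTCTTTC. This occurs on the top strand at positions 113–122.
The product runs from position 26 to position 122, so its length is 122 − 26 + 1 = 97 bp.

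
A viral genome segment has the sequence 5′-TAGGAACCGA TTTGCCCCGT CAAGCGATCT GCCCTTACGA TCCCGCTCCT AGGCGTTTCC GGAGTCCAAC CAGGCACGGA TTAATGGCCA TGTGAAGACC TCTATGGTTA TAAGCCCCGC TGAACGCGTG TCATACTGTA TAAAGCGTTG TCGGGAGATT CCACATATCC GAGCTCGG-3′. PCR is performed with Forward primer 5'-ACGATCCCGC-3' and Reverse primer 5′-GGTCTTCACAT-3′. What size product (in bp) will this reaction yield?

The forward primer matches the template at positions 37–46.
Reverse complement of the reverse primer: ATGTGAAGACC. This occurs on the top strand at positions 90–100.
Amplicon spans positions 37–100: 64 bp.

64 bp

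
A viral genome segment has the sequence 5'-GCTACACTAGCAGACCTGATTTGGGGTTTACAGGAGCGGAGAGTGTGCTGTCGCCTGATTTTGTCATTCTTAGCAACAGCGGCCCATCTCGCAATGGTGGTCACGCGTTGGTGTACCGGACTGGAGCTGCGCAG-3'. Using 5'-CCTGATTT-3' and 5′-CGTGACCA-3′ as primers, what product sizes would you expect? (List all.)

The forward primer CCTGATTT matches the top strand at positions 15–22, 54–61.
The reverse primer's reverse complement is TGGTCACG, matching at positions 98–105.
Each forward site pairs with the reverse site to give a product ending at position 105: sizes 91, 52 bp.

91 bp, 52 bp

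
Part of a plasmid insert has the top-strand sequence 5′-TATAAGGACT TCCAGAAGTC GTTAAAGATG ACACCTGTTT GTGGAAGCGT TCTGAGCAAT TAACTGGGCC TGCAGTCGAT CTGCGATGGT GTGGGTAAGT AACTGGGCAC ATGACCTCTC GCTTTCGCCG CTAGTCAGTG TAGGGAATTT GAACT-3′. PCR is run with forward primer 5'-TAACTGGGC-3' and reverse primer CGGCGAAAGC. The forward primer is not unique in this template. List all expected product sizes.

The forward primer TAACTGGGC matches the top strand at positions 61–69, 100–108.
The reverse primer's reverse complement is GCTTTCGCCG, matching at positions 121–130.
Each forward site pairs with the reverse site to give a product ending at position 130: sizes 70, 31 bp.

70 bp, 31 bp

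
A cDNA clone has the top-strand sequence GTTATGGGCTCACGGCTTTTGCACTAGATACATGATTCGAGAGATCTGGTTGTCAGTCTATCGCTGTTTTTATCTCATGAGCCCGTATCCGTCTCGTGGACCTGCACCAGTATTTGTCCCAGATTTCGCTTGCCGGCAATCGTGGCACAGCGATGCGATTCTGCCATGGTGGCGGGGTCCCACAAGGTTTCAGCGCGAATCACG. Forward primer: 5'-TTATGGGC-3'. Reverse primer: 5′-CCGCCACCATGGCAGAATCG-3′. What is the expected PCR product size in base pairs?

Forward primer TTATGGGC is found on the top strand at positions 2–9.
Reverse complement of the reverse primer: CGATTCTGCCATGGTGGCGG. This occurs on the top strand at positions 156–175.
The product runs from position 2 to position 175, so its length is 175 − 2 + 1 = 174 bp.

174 bp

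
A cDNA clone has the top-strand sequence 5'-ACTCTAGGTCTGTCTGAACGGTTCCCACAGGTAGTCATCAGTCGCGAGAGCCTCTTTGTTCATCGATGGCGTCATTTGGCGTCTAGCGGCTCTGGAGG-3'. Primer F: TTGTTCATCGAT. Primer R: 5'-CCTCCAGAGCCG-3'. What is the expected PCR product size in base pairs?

The forward primer matches the template at positions 56–67.
Taking the reverse complement of CCTCCAGAGCCG gives CGGCTCTGGAGG, found at positions 87–98 on the template; the primer anneals here to the top strand with its 3' end pointing upstream.
The product runs from position 56 to position 98, so its length is 98 − 56 + 1 = 43 bp.

43 bp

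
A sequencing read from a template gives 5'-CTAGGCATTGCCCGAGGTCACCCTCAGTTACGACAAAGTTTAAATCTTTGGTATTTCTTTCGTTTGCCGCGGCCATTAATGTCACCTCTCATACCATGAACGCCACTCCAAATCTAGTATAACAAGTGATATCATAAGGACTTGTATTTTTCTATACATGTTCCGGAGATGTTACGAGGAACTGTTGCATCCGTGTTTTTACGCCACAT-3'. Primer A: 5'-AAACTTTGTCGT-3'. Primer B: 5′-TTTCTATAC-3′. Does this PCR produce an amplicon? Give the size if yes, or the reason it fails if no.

No product — the primers' 3' ends point away from each other.

Primer A (AAACTTTGTCGT) has reverse complement ACGACAAAGTTT, which matches the top strand at positions 30–41; primer A anneals to the top strand there with its 3' end pointing upstream toward position 30.
Primer B (TTTCTATAC) matches the top strand directly at positions 149–157; it anneals to the bottom strand with its 3' end pointing downstream toward position 157.
The 3' ends diverge (primer A extends toward position 1, primer B toward position 209), so the primers never converge on a shared product.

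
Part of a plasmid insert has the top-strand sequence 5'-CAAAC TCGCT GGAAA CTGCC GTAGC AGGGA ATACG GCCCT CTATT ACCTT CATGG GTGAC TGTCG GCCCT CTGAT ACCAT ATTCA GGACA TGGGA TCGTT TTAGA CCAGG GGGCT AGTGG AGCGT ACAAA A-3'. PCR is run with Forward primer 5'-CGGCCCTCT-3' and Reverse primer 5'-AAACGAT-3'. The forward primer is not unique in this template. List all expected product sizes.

68 bp, 38 bp

The forward primer CGGCCCTCT matches the top strand at positions 34–42, 64–72.
The reverse primer's reverse complement is ATCGTTT, matching at positions 95–101.
Each forward site pairs with the reverse site to give a product ending at position 101: sizes 68, 38 bp.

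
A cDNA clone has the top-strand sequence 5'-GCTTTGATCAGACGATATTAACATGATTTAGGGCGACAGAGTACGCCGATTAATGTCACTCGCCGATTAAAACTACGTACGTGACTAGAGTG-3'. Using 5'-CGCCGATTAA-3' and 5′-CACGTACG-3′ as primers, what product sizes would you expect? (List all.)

The forward primer CGCCGATTAA matches the top strand at positions 44–53, 61–70.
The reverse primer's reverse complement is CGTACGTG, matching at positions 76–83.
Each forward site pairs with the reverse site to give a product ending at position 83: sizes 40, 23 bp.

40 bp, 23 bp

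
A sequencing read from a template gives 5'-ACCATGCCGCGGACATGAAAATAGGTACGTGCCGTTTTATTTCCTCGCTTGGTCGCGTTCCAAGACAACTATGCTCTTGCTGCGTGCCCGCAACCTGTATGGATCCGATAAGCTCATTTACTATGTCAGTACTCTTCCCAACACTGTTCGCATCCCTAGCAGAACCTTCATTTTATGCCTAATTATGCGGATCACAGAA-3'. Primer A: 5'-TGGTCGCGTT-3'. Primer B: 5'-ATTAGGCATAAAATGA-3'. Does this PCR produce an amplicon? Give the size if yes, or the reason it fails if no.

Yes — a 134 bp product.

Primer A (TGGTCGCGTT) matches the top strand at positions 50–59; it acts as a forward primer.
Primer B's reverse complement is TCATTTTATGCCTAAT, matching the top strand at positions 168–183; it acts as a reverse primer.
The 3' ends face each other across positions 50–183, giving a 134 bp product.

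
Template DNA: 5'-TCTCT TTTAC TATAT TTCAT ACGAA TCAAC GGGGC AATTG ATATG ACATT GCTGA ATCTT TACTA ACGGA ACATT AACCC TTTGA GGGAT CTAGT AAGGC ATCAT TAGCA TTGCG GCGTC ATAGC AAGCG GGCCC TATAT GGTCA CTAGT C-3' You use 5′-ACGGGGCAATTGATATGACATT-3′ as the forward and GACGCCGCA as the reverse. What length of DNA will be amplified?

92 bp

The forward primer matches the template at positions 29–50.
Reverse complement of the reverse primer: TGCGGCGTC. This occurs on the top strand at positions 112–120.
Amplicon spans positions 29–120: 92 bp.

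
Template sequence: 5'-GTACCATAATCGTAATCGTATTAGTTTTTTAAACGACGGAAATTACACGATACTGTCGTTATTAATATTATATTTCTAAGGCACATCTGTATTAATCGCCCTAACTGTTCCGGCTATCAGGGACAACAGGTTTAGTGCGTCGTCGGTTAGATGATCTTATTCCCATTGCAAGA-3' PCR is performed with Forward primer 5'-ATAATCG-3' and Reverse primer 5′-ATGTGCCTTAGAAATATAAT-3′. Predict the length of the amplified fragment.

81 bp

Forward primer ATAATCG is found on the top strand at positions 6–12.
Taking the reverse complement of ATGTGCCTTAGAAATATAAT gives ATTATATTTCTAAGGCACAT, found at positions 67–86 on the template; the primer anneals here to the top strand with its 3' end pointing upstream.
The product runs from position 6 to position 86, so its length is 86 − 6 + 1 = 81 bp.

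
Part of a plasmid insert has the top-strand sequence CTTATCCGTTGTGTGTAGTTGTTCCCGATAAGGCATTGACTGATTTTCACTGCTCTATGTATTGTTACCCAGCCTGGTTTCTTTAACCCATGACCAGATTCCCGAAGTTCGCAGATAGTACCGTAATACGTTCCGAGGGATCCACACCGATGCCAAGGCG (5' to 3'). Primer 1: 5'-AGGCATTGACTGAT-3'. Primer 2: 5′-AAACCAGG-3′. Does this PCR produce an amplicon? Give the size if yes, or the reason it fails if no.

Yes — a 50 bp product.

Primer 1 (AGGCATTGACTGAT) matches the top strand at positions 31–44; it acts as a forward primer.
Primer 2's reverse complement is CCTGGTTT, matching the top strand at positions 73–80; it acts as a reverse primer.
The 3' ends face each other across positions 31–80, giving a 50 bp product.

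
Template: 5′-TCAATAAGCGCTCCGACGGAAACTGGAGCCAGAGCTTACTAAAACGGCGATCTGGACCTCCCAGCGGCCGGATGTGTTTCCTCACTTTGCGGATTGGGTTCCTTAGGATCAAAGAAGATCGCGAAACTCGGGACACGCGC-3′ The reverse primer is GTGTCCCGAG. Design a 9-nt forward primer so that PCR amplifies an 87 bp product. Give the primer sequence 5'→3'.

5'-ATCTGGACC-3'

The reverse primer's reverse complement CTCGGGACAC matches the template at positions 127–136, so the product ends at position 136.
An 87 bp product then starts at position 136 − 87 + 1 = 50.
The forward primer is identical to the top strand there: ATCTGGACC.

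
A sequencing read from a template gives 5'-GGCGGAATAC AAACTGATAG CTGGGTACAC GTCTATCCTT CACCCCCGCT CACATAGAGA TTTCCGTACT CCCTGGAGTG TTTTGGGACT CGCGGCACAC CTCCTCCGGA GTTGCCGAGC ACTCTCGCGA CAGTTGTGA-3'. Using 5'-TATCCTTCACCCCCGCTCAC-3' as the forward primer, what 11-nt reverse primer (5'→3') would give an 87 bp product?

5'-GCTCGGCAACT-3'

The forward primer binds at positions 34–53, so an 87 bp product ends at position 34 + 87 − 1 = 120.
The reverse primer anneals to the top strand over positions 110–120, i.e. to AGTTGCCGAGC.
Its sequence written 5'→3' is the reverse complement: GCTCGGCAACT.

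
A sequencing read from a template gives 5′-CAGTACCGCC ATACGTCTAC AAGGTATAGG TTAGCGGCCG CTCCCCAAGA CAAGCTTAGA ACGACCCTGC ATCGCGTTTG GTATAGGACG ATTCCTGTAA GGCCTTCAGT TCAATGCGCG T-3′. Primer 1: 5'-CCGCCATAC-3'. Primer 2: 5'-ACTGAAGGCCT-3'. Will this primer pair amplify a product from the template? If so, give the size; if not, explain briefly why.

Yes — a 105 bp product.

Primer 1 (CCGCCATAC) matches the top strand at positions 6–14; it acts as a forward primer.
Primer 2's reverse complement is AGGCCTTCAGT, matching the top strand at positions 100–110; it acts as a reverse primer.
The 3' ends face each other across positions 6–110, giving a 105 bp product.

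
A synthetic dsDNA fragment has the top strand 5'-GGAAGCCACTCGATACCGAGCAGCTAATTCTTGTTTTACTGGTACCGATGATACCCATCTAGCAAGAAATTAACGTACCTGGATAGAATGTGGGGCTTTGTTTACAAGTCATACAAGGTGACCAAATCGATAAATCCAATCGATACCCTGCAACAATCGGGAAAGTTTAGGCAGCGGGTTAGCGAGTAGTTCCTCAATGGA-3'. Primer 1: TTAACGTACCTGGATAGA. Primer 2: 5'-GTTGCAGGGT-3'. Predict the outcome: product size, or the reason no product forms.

Primer 1 (TTAACGTACCTGGATAGA) matches the top strand at positions 70–87; it acts as a forward primer.
Primer 2's reverse complement is ACCCTGCAAC, matching the top strand at positions 145–154; it acts as a reverse primer.
The 3' ends face each other across positions 70–154, giving an 85 bp product.

Yes — an 85 bp product.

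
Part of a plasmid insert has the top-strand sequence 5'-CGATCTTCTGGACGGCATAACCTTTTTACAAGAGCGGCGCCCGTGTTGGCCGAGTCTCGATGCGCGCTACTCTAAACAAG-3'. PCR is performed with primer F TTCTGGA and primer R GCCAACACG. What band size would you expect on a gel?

45 bp

Forward primer TTCTGGA is found on the top strand at positions 6–12.
Taking the reverse complement of GCCAACACG gives CGTGTTGGC, found at positions 42–50 on the template; the primer anneals here to the top strand with its 3' end pointing upstream.
Product length = (reverse-primer end) − (forward-primer start) + 1 = 50 − 6 + 1 = 45 bp.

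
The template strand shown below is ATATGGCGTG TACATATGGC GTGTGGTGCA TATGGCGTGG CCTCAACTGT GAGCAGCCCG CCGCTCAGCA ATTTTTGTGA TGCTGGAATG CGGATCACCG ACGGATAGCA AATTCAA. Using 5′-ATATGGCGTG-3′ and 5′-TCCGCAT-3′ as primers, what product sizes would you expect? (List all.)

94 bp, 81 bp, 65 bp

The forward primer ATATGGCGTG matches the top strand at positions 1–10, 14–23, 30–39.
The reverse primer's reverse complement is ATGCGGA, matching at positions 88–94.
Each forward site pairs with the reverse site to give a product ending at position 94: sizes 94, 81, 65 bp.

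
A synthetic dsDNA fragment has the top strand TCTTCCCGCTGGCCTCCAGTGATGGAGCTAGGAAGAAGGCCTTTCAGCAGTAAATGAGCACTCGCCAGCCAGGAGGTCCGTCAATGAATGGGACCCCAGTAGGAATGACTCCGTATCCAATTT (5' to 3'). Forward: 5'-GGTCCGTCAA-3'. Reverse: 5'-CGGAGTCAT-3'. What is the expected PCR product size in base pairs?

39 bp

Scanning the template, GGTCCGTCAA occurs at positions 75–84; this primer anneals to the bottom strand there with its 3' end pointing downstream.
Reverse complement of the reverse primer: ATGACTCCG. This occurs on the top strand at positions 105–113.
The product runs from position 75 to position 113, so its length is 113 − 75 + 1 = 39 bp.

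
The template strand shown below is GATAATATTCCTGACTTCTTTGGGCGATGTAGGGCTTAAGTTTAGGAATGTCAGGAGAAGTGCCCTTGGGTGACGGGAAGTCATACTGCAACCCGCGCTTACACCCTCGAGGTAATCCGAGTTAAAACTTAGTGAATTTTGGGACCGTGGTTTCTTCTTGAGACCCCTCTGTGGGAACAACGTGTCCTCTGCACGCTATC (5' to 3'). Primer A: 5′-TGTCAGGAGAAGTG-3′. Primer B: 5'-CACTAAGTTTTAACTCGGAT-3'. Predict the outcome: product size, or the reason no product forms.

Yes — an 86 bp product.

Primer A (TGTCAGGAGAAGTG) matches the top strand at positions 49–62; it acts as a forward primer.
Primer B's reverse complement is ATCCGAGTTAAAACTTAGTG, matching the top strand at positions 115–134; it acts as a reverse primer.
The 3' ends face each other across positions 49–134, giving an 86 bp product.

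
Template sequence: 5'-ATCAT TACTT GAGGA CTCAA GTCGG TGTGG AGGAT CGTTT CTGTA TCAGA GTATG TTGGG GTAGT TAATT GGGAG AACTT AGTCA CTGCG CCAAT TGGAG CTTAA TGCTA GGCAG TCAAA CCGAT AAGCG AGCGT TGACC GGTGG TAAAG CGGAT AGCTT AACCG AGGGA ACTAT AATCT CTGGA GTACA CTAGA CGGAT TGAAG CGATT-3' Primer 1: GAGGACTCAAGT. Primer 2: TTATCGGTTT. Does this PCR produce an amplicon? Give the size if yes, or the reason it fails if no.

Primer 1 (GAGGACTCAAGT) matches the top strand at positions 11–22; it acts as a forward primer.
Primer 2's reverse complement is AAACCGATAA, matching the top strand at positions 118–127; it acts as a reverse primer.
The 3' ends face each other across positions 11–127, giving a 117 bp product.

Yes — a 117 bp product.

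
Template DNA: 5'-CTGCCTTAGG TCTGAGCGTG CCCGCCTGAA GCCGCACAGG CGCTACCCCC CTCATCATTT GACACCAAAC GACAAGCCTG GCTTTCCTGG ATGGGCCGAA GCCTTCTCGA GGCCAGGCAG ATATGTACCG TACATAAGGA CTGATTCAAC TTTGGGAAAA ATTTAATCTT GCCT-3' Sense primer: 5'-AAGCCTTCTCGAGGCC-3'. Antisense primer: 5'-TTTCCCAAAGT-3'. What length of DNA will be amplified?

Scanning the template, AAGCCTTCTCGAGGCC occurs at positions 99–114; this primer anneals to the bottom strand there with its 3' end pointing downstream.
Reverse complement of the reverse primer: ACTTTGGGAAA. This occurs on the top strand at positions 149–159.
Amplicon spans positions 99–159: 61 bp.

61 bp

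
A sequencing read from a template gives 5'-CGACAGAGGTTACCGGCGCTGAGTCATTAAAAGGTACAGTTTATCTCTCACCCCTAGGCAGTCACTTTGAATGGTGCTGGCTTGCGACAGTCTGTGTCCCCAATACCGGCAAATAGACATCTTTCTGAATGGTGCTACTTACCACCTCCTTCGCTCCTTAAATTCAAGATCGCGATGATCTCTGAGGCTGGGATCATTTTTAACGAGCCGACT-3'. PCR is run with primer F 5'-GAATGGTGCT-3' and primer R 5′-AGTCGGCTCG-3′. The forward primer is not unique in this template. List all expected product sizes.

145 bp, 87 bp

The forward primer GAATGGTGCT matches the top strand at positions 69–78, 127–136.
The reverse primer's reverse complement is CGAGCCGACT, matching at positions 204–213.
Each forward site pairs with the reverse site to give a product ending at position 213: sizes 145, 87 bp.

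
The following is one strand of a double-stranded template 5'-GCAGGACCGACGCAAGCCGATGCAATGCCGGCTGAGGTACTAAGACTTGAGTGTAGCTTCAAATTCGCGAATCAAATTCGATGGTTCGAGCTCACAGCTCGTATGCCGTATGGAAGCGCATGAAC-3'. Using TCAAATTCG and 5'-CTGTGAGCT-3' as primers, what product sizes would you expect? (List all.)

The forward primer TCAAATTCG matches the top strand at positions 59–67, 72–80.
The reverse primer's reverse complement is AGCTCACAG, matching at positions 89–97.
Each forward site pairs with the reverse site to give a product ending at position 97: sizes 39, 26 bp.

39 bp, 26 bp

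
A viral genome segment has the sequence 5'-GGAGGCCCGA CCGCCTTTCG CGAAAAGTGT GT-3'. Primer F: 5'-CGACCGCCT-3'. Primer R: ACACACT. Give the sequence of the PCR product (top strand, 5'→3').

5'-CGACCGCCTTTCGCGAAAAGTGTGT-3'

Forward primer CGACCGCCT is found on the top strand at positions 8–16.
The reverse primer's reverse complement is AGTGTGT, which matches the template at positions 26–32.
The product is the template from position 8 through 32 (25 bp).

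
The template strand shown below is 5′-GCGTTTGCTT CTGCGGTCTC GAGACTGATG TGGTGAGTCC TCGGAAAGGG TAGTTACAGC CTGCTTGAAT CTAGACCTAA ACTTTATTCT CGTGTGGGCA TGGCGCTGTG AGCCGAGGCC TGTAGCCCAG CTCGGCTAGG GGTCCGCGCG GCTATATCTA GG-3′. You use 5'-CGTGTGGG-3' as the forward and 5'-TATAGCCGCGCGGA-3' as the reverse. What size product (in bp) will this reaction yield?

66 bp

Forward primer CGTGTGGG is found on the top strand at positions 91–98.
Taking the reverse complement of TATAGCCGCGCGGA gives TCCGCGCGGCTATA, found at positions 143–156 on the template; the primer anneals here to the top strand with its 3' end pointing upstream.
The product runs from position 91 to position 156, so its length is 156 − 91 + 1 = 66 bp.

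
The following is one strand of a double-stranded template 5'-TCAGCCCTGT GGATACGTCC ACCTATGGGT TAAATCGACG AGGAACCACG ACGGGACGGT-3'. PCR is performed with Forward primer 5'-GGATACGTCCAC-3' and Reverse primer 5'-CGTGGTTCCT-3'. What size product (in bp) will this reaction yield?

Scanning the template, GGATACGTCCAC occurs at positions 11–22; this primer anneals to the bottom strand there with its 3' end pointing downstream.
Taking the reverse complement of CGTGGTTCCT gives AGGAACCACG, found at positions 41–50 on the template; the primer anneals here to the top strand with its 3' end pointing upstream.
Product length = (reverse-primer end) − (forward-primer start) + 1 = 50 − 11 + 1 = 40 bp.

40 bp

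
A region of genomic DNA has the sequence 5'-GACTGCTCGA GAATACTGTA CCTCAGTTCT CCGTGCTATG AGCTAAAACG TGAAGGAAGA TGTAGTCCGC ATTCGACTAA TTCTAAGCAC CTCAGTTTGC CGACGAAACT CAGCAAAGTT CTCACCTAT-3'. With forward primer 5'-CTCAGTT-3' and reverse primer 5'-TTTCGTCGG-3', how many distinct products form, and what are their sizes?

The forward primer CTCAGTT matches the top strand at positions 22–28, 91–97.
The reverse primer's reverse complement is CCGACGAAA, matching at positions 100–108.
Each forward site pairs with the reverse site to give a product ending at position 108: sizes 87, 18 bp.

Two products: 87 bp, 18 bp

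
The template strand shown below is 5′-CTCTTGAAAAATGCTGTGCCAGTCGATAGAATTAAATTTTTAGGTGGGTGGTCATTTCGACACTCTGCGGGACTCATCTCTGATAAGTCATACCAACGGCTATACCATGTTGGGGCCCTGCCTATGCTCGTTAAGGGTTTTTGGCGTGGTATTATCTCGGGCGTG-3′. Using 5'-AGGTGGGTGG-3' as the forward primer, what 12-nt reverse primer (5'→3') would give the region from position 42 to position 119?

5'-AGGGCCCCAACA-3'

The product's 3' end on the top strand is position 119.
The reverse primer anneals to the top strand over positions 108–119, i.e. to TGTTGGGGCCCT.
Its sequence written 5'→3' is the reverse complement: AGGGCCCCAACA.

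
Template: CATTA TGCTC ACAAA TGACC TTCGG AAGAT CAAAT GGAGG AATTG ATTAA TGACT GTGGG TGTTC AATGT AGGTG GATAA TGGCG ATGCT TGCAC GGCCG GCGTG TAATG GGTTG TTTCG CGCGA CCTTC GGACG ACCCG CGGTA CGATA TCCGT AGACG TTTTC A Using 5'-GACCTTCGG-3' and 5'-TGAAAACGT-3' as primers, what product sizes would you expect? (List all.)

The forward primer GACCTTCGG matches the top strand at positions 17–25, 124–132.
The reverse primer's reverse complement is ACGTTTTCA, matching at positions 158–166.
Each forward site pairs with the reverse site to give a product ending at position 166: sizes 150, 43 bp.

150 bp, 43 bp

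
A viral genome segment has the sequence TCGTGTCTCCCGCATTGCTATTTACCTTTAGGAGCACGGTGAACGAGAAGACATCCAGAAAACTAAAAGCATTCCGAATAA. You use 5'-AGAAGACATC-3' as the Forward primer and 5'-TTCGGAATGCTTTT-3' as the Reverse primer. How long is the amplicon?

The forward primer matches the template at positions 46–55.
Taking the reverse complement of TTCGGAATGCTTTT gives AAAAGCATTCCGAA, found at positions 65–78 on the template; the primer anneals here to the top strand with its 3' end pointing upstream.
The product runs from position 46 to position 78, so its length is 78 − 46 + 1 = 33 bp.

33 bp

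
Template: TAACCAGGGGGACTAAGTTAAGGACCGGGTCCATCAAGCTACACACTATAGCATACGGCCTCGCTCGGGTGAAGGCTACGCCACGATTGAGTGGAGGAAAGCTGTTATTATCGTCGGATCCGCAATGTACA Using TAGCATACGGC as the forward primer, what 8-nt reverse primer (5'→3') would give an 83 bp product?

5'-TGTACATT-3'

The forward primer binds at positions 49–59, so an 83 bp product ends at position 49 + 83 − 1 = 131.
The reverse primer anneals to the top strand over positions 124–131, i.e. to AATGTACA.
Its sequence written 5'→3' is the reverse complement: TGTACATT.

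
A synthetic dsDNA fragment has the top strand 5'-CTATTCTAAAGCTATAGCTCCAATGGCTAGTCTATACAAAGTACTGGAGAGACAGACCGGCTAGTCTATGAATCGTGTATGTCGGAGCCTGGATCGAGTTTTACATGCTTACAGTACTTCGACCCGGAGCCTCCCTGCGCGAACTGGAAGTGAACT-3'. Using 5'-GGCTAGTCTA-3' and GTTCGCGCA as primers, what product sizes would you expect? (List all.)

120 bp, 86 bp

The forward primer GGCTAGTCTA matches the top strand at positions 25–34, 59–68.
The reverse primer's reverse complement is TGCGCGAAC, matching at positions 136–144.
Each forward site pairs with the reverse site to give a product ending at position 144: sizes 120, 86 bp.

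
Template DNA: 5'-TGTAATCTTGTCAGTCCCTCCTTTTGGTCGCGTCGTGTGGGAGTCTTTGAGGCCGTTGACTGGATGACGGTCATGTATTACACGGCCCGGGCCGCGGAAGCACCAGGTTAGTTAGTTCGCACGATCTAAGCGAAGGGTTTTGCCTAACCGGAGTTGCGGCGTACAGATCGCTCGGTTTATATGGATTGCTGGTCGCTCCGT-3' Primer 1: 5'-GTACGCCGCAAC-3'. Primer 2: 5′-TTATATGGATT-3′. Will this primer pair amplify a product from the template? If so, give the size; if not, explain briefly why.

No product — the primers' 3' ends point away from each other.

Primer 1 (GTACGCCGCAAC) has reverse complement GTTGCGGCGTAC, which matches the top strand at positions 153–164; primer 1 anneals to the top strand there with its 3' end pointing upstream toward position 153.
Primer 2 (TTATATGGATT) matches the top strand directly at positions 177–187; it anneals to the bottom strand with its 3' end pointing downstream toward position 187.
The 3' ends diverge (primer 1 extends toward position 1, primer 2 toward position 201), so the primers never converge on a shared product.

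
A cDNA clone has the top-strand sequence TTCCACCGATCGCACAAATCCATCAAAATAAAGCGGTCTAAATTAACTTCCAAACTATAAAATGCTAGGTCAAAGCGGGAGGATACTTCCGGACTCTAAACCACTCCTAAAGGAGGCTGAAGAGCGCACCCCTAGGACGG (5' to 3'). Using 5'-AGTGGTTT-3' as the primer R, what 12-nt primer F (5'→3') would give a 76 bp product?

The reverse primer's reverse complement AAACCACT matches the template at positions 98–105, so the product ends at position 105.
A 76 bp product then starts at position 105 − 76 + 1 = 30.
The forward primer is identical to the top strand there: AAAGCGGTCTAA.

5'-AAAGCGGTCTAA-3'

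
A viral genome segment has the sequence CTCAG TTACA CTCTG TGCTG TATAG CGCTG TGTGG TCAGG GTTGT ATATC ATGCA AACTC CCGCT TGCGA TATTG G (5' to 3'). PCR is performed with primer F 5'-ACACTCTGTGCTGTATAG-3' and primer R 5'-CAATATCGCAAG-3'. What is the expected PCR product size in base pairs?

68 bp

Forward primer ACACTCTGTGCTGTATAG is found on the top strand at positions 8–25.
Reverse complement of the reverse primer: CTTGCGATATTG. This occurs on the top strand at positions 64–75.
The product runs from position 8 to position 75, so its length is 75 − 8 + 1 = 68 bp.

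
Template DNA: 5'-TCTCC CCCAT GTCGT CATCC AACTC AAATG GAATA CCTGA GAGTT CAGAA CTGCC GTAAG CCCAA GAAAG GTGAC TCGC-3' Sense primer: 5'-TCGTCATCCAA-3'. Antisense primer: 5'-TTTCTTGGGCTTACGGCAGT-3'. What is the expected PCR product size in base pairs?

Scanning the template, TCGTCATCCAA occurs at positions 12–22; this primer anneals to the bottom strand there with its 3' end pointing downstream.
Taking the reverse complement of TTTCTTGGGCTTACGGCAGT gives ACTGCCGTAAGCCCAAGAAA, found at positions 50–69 on the template; the primer anneals here to the top strand with its 3' end pointing upstream.
Product length = (reverse-primer end) − (forward-primer start) + 1 = 69 − 12 + 1 = 58 bp.

58 bp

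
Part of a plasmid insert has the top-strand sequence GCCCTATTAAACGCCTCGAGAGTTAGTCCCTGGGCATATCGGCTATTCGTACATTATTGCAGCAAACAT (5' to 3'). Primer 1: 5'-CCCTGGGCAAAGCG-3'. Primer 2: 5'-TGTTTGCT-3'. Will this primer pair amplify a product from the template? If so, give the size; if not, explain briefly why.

Primer 1 (CCCTGGGCAAAGCG) does not match the top strand, and its reverse complement CGCTTTGCCCAGGG does not match either.
With no annealing site for primer 1, no amplification occurs.

No product — primer 1 has no binding site in the template.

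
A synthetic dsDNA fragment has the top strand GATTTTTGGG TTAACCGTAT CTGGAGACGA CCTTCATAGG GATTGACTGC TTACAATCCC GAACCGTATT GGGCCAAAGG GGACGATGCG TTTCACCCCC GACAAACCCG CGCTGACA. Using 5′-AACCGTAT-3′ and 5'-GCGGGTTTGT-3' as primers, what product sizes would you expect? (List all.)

The forward primer AACCGTAT matches the top strand at positions 13–20, 62–69.
The reverse primer's reverse complement is ACAAACCCGC, matching at positions 102–111.
Each forward site pairs with the reverse site to give a product ending at position 111: sizes 99, 50 bp.

99 bp, 50 bp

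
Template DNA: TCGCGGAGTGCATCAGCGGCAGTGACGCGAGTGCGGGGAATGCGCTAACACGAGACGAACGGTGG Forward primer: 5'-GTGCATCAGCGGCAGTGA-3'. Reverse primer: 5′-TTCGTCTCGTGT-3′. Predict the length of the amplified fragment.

Forward primer GTGCATCAGCGGCAGTGA is found on the top strand at positions 8–25.
The reverse primer's reverse complement is ACACGAGACGAA, which matches the template at positions 48–59.
Product length = (reverse-primer end) − (forward-primer start) + 1 = 59 − 8 + 1 = 52 bp.

52 bp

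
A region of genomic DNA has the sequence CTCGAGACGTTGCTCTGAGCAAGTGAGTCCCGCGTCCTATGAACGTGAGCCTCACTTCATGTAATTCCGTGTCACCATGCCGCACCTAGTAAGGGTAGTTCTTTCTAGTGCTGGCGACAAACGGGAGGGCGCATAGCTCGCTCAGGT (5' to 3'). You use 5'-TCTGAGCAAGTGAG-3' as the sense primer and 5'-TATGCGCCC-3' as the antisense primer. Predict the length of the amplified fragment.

The forward primer matches the template at positions 14–27.
Reverse complement of the reverse primer: GGGCGCATA. This occurs on the top strand at positions 127–135.
Product length = (reverse-primer end) − (forward-primer start) + 1 = 135 − 14 + 1 = 122 bp.

122 bp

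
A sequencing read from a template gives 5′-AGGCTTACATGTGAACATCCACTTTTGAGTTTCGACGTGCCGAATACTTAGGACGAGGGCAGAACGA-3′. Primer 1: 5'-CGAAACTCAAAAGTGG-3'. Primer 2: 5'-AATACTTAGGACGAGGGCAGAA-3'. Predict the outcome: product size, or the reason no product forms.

No product — the primers' 3' ends point away from each other.

Primer 1 (CGAAACTCAAAAGTGG) has reverse complement CCACTTTTGAGTTTCG, which matches the top strand at positions 19–34; primer 1 anneals to the top strand there with its 3' end pointing upstream toward position 19.
Primer 2 (AATACTTAGGACGAGGGCAGAA) matches the top strand directly at positions 43–64; it anneals to the bottom strand with its 3' end pointing downstream toward position 64.
The 3' ends diverge (primer 1 extends toward position 1, primer 2 toward position 67), so the primers never converge on a shared product.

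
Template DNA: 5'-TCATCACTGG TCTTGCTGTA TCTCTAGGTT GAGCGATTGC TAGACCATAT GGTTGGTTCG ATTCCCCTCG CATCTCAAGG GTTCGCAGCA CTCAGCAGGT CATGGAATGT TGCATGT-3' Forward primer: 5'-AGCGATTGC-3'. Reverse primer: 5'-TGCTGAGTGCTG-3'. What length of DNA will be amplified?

The forward primer matches the template at positions 32–40.
Taking the reverse complement of TGCTGAGTGCTG gives CAGCACTCAGCA, found at positions 86–97 on the template; the primer anneals here to the top strand with its 3' end pointing upstream.
The product runs from position 32 to position 97, so its length is 97 − 32 + 1 = 66 bp.

66 bp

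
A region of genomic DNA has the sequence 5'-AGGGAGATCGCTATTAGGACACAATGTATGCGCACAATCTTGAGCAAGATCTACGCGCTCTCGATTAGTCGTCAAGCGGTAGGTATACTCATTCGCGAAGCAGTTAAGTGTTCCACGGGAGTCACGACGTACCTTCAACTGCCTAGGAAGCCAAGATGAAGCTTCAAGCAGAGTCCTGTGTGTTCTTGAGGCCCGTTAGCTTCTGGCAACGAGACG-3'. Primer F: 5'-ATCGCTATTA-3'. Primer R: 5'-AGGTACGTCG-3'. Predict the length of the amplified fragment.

128 bp

Forward primer ATCGCTATTA is found on the top strand at positions 7–16.
The reverse primer's reverse complement is CGACGTACCT, which matches the template at positions 125–134.
Product length = (reverse-primer end) − (forward-primer start) + 1 = 134 − 7 + 1 = 128 bp.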